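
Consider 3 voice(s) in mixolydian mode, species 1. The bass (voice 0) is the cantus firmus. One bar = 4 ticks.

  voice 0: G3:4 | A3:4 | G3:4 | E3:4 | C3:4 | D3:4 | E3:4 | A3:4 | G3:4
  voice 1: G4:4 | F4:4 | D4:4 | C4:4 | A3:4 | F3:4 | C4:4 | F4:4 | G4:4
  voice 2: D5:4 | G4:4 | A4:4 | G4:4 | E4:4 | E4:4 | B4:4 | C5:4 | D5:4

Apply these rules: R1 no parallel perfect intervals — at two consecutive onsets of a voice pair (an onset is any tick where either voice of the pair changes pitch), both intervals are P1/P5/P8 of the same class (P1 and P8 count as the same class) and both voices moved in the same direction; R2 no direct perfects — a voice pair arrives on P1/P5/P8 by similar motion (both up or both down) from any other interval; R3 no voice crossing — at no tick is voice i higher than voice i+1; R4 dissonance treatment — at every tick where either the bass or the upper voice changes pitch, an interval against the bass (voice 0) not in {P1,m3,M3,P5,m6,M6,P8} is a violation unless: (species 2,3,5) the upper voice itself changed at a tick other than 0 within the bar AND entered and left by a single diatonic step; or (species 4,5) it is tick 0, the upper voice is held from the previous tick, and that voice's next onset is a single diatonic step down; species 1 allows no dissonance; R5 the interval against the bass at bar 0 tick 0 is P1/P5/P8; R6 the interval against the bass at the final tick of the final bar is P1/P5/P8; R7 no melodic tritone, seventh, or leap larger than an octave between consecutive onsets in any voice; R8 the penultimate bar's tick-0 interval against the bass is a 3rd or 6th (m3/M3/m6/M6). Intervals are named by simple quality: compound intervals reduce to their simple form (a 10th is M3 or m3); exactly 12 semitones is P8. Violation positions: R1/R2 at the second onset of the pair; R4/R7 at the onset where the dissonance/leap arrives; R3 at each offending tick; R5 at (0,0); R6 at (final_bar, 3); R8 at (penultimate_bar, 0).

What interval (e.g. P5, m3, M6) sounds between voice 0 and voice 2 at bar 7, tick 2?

m3

voice 0=A3 voice 2=C5 -> m3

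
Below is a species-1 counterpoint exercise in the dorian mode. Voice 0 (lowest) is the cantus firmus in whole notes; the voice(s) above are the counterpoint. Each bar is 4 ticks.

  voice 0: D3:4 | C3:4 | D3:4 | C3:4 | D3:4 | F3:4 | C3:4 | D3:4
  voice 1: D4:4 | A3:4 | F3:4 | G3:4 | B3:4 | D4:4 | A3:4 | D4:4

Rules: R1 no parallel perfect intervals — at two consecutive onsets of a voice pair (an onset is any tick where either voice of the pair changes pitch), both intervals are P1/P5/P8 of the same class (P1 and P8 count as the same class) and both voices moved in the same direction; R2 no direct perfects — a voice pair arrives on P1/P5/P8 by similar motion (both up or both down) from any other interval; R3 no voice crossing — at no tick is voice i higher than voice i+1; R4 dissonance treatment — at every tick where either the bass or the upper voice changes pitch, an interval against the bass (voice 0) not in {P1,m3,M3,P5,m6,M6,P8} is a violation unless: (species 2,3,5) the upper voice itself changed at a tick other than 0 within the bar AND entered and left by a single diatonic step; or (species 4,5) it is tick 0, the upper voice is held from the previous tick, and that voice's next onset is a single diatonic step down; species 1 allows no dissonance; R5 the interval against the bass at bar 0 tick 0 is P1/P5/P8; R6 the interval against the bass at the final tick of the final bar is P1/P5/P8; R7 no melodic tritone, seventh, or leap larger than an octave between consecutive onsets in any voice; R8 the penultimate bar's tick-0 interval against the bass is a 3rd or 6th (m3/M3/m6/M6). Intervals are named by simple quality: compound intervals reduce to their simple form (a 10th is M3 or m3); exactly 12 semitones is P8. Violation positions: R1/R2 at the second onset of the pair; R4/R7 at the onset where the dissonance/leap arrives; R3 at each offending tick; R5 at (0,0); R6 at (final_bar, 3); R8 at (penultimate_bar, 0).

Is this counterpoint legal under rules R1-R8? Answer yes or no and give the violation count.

No (1 violations)

bar 0: v0=D3 v1=D4 (P8)
bar 1: v0=C3 v1=A3 (M6)
bar 2: v0=D3 v1=F3 (m3)
bar 3: v0=C3 v1=G3 (P5)
bar 4: v0=D3 v1=B3 (M6)
bar 5: v0=F3 v1=D4 (M6)
bar 6: v0=C3 v1=A3 (M6)
bar 7: v0=D3 v1=D4 (P8)
  R2 @ bar7.0: C3/A3 M6 -> D3/D4 P8 similar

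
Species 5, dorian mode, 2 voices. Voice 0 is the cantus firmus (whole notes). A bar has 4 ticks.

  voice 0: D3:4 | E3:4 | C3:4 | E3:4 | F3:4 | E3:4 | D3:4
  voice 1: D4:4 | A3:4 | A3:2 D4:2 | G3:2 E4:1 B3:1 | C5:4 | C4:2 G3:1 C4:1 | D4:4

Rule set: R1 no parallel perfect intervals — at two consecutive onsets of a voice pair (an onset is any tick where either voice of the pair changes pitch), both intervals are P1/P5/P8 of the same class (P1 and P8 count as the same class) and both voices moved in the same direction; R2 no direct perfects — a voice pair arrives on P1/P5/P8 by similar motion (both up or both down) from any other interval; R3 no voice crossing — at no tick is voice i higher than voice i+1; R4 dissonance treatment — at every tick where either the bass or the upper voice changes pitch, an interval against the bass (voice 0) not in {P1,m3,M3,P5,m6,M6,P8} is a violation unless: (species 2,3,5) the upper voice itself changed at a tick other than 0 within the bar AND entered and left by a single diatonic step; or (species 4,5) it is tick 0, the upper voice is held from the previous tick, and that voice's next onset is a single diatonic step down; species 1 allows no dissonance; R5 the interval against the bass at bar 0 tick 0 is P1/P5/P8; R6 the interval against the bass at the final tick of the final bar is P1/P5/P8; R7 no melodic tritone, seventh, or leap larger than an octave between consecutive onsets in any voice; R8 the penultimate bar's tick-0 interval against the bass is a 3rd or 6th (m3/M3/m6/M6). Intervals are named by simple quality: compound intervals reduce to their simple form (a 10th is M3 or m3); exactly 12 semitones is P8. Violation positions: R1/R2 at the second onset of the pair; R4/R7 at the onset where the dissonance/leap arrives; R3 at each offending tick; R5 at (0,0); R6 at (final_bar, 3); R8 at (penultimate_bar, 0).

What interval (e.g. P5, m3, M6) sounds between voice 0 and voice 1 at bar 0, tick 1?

P8

voice 0=D3 voice 1=D4 -> P8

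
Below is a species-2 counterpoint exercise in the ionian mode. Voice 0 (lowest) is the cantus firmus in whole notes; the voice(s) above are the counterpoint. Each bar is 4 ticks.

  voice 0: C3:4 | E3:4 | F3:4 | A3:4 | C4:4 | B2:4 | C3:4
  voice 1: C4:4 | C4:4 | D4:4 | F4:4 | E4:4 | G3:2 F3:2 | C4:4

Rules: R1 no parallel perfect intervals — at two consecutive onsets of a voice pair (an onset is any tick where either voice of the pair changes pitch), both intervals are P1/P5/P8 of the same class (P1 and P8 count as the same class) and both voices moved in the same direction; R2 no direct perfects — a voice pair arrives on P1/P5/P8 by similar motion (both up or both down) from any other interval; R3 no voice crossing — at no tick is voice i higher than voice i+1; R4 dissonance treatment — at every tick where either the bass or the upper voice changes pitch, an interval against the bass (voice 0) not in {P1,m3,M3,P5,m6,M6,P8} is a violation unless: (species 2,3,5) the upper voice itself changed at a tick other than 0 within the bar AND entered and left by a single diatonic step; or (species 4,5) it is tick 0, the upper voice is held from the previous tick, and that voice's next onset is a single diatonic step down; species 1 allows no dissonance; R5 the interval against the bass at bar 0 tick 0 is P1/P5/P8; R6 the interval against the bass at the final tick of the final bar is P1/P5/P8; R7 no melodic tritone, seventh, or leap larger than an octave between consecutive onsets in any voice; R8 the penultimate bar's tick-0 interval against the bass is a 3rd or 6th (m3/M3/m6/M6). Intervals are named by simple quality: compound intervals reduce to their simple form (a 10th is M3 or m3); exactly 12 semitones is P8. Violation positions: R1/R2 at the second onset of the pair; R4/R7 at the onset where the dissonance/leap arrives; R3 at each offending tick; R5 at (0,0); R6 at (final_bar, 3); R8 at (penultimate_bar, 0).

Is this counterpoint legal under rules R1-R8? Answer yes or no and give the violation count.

No (3 violations)

bar 0: v0=C3 v1=C4 (P8)
bar 1: v0=E3 v1=C4 (m6)
bar 2: v0=F3 v1=D4 (M6)
bar 3: v0=A3 v1=F4 (m6)
bar 4: v0=C4 v1=E4 (M3)
bar 5: v0=B2 v1=G3 (m6)
bar 6: v0=C3 v1=C4 (P8)
  R7 @ bar5.0: C4->B2 leap 13st
  R4 @ bar5.2: B2/F3 TT untreated
  R2 @ bar6.0: B2/F3 TT -> C3/C4 P8 similar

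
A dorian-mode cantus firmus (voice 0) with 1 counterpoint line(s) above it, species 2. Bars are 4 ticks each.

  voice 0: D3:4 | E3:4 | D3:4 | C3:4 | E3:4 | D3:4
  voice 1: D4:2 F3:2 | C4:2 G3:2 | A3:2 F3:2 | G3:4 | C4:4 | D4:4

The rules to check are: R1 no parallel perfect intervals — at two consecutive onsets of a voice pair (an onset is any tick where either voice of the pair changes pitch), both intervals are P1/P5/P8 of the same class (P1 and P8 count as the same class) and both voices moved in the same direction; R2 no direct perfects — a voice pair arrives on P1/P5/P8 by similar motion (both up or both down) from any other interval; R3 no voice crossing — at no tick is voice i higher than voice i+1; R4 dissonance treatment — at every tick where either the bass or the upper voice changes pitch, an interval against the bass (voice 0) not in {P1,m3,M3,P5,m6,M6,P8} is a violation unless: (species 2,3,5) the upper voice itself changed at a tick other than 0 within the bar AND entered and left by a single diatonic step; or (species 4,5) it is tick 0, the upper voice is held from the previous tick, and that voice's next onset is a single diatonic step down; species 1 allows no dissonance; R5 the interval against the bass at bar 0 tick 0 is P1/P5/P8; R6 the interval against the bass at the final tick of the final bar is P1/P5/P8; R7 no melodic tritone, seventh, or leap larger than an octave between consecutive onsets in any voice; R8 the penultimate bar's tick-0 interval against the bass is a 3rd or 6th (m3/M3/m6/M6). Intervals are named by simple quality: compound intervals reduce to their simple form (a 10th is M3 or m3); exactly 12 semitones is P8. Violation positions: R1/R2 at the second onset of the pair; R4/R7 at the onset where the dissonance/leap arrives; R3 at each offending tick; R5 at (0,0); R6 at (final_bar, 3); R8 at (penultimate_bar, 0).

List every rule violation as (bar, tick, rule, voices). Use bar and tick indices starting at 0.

bar 0: v0=D3 v1=D4 downbeat P8
bar 1: v0=E3 v1=C4 downbeat m6
bar 2: v0=D3 v1=A3 downbeat P5
bar 3: v0=C3 v1=G3 downbeat P5
bar 4: v0=E3 v1=C4 downbeat m6
bar 5: v0=D3 v1=D4 downbeat P8

No violations across 6 bars (D3..D3 vs D4..D4).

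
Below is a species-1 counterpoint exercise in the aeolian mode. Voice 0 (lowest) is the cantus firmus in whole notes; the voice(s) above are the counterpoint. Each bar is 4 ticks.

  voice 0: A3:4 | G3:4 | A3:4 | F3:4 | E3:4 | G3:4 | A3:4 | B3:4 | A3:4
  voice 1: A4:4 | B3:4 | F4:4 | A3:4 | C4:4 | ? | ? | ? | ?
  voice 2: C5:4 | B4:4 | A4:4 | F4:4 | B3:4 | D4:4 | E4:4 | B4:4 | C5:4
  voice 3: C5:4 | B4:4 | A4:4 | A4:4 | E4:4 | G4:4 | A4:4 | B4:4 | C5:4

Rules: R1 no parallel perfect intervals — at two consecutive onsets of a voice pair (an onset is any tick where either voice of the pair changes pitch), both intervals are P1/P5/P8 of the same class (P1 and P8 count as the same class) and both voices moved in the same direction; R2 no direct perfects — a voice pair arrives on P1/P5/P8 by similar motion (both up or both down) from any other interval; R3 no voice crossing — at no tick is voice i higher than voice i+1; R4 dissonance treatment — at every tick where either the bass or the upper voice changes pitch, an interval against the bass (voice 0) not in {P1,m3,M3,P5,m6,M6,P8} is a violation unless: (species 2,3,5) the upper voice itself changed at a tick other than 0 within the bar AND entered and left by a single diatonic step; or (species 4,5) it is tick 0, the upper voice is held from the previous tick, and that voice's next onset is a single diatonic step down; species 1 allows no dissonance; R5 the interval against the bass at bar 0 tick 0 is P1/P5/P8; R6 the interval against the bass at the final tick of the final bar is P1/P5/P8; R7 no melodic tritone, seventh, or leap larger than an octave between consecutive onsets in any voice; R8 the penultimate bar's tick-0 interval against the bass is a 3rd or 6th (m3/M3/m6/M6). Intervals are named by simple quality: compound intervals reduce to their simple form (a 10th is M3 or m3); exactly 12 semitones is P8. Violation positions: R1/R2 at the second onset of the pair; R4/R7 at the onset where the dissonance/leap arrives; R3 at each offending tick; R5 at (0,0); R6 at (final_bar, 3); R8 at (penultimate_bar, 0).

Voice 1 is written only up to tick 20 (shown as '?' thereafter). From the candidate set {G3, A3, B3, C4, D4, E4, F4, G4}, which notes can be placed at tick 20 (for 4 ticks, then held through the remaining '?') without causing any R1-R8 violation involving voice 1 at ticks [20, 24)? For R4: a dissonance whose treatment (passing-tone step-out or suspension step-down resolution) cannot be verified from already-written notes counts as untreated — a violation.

G3: legal
A3: violates R4
B3: legal
C4: violates R4
D4: violates R2
E4: violates R3
F4: violates R3,R4
G4: violates R2,R3

{B3, G3}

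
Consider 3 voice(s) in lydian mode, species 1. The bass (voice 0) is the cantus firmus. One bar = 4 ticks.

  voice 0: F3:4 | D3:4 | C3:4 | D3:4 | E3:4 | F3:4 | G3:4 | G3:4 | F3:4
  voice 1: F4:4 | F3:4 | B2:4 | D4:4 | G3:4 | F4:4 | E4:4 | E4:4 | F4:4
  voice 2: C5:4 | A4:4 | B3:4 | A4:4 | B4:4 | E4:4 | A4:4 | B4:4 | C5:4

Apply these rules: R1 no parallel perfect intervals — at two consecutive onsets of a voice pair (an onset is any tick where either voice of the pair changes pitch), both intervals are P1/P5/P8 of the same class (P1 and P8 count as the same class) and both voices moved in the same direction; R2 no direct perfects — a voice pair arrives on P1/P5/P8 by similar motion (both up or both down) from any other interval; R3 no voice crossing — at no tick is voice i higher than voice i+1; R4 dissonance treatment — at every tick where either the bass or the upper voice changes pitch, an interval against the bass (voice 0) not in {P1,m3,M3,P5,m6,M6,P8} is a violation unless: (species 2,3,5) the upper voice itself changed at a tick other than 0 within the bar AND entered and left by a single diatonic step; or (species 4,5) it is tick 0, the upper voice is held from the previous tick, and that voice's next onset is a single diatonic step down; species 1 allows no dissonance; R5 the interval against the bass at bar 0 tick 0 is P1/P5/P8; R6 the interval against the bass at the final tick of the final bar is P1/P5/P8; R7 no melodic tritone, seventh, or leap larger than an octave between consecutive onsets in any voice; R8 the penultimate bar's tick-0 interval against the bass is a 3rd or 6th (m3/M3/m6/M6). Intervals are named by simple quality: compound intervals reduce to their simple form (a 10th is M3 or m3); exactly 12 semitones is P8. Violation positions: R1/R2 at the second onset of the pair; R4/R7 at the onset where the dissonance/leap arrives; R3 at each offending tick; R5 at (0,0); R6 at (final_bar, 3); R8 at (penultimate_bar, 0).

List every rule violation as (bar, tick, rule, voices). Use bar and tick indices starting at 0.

bar 0: v0=F3 v1=F4 v2=C5 downbeat P5
bar 1: v0=D3 v1=F3 v2=A4 downbeat P5
bar 2: v0=C3 v1=B2 v2=B3 downbeat M7
bar 3: v0=D3 v1=D4 v2=A4 downbeat P5
bar 4: v0=E3 v1=G3 v2=B4 downbeat P5
bar 5: v0=F3 v1=F4 v2=E4 downbeat M7
bar 6: v0=G3 v1=E4 v2=A4 downbeat M2
bar 7: v0=G3 v1=E4 v2=B4 downbeat M3
bar 8: v0=F3 v1=F4 v2=C5 downbeat P5
  -> R1 @ bar 1 tick 0 v(0, 2): F3/C5 P5 -> D3/A4 P5 similar
  -> R2 @ bar 2 tick 0 v(1, 2): F3/A4 M3 -> B2/B3 P8 similar
  -> R3 @ bar 2 tick 0 v(0, 1): C3 above B2
  -> R4 @ bar 2 tick 0 v(0, 1): C3/B2 m2 untreated
  -> R4 @ bar 2 tick 0 v(0, 2): C3/B3 M7 untreated
  -> R7 @ bar 2 tick 0 v(1,): F3->B2 leap 6st
  -> R7 @ bar 2 tick 0 v(2,): A4->B3 leap 10st
  -> R3 @ bar 2 tick 1 v(0, 1): C3 above B2
  -> R3 @ bar 2 tick 2 v(0, 1): C3 above B2
  -> R3 @ bar 2 tick 3 v(0, 1): C3 above B2
  -> R2 @ bar 3 tick 0 v(0, 1): C3/B2 m2 -> D3/D4 P8 similar
  -> R2 @ bar 3 tick 0 v(0, 2): C3/B3 M7 -> D3/A4 P5 similar
  -> R2 @ bar 3 tick 0 v(1, 2): B2/B3 P8 -> D4/A4 P5 similar
  -> R7 @ bar 3 tick 0 v(1,): B2->D4 leap 15st
  -> R7 @ bar 3 tick 0 v(2,): B3->A4 leap 10st
  -> R1 @ bar 4 tick 0 v(0, 2): D3/A4 P5 -> E3/B4 P5 similar
  -> R2 @ bar 5 tick 0 v(0, 1): E3/G3 m3 -> F3/F4 P8 similar
  -> R3 @ bar 5 tick 0 v(1, 2): F4 above E4
  -> R4 @ bar 5 tick 0 v(0, 2): F3/E4 M7 untreated
  -> R7 @ bar 5 tick 0 v(1,): G3->F4 leap 10st
  -> R3 @ bar 5 tick 1 v(1, 2): F4 above E4
  -> R3 @ bar 5 tick 2 v(1, 2): F4 above E4
  -> R3 @ bar 5 tick 3 v(1, 2): F4 above E4
  -> R4 @ bar 6 tick 0 v(0, 2): G3/A4 M2 untreated
  -> R1 @ bar 8 tick 0 v(1, 2): E4/B4 P5 -> F4/C5 P5 similar

(1, 0, R1, (0, 2))
(2, 0, R2, (1, 2))
(2, 0, R3, (0, 1))
(2, 0, R4, (0, 1))
(2, 0, R4, (0, 2))
(2, 0, R7, (1,))
(2, 0, R7, (2,))
(2, 1, R3, (0, 1))
(2, 2, R3, (0, 1))
(2, 3, R3, (0, 1))
(3, 0, R2, (0, 1))
(3, 0, R2, (0, 2))
(3, 0, R2, (1, 2))
(3, 0, R7, (1,))
(3, 0, R7, (2,))
(4, 0, R1, (0, 2))
(5, 0, R2, (0, 1))
(5, 0, R3, (1, 2))
(5, 0, R4, (0, 2))
(5, 0, R7, (1,))
(5, 1, R3, (1, 2))
(5, 2, R3, (1, 2))
(5, 3, R3, (1, 2))
(6, 0, R4, (0, 2))
(8, 0, R1, (1, 2))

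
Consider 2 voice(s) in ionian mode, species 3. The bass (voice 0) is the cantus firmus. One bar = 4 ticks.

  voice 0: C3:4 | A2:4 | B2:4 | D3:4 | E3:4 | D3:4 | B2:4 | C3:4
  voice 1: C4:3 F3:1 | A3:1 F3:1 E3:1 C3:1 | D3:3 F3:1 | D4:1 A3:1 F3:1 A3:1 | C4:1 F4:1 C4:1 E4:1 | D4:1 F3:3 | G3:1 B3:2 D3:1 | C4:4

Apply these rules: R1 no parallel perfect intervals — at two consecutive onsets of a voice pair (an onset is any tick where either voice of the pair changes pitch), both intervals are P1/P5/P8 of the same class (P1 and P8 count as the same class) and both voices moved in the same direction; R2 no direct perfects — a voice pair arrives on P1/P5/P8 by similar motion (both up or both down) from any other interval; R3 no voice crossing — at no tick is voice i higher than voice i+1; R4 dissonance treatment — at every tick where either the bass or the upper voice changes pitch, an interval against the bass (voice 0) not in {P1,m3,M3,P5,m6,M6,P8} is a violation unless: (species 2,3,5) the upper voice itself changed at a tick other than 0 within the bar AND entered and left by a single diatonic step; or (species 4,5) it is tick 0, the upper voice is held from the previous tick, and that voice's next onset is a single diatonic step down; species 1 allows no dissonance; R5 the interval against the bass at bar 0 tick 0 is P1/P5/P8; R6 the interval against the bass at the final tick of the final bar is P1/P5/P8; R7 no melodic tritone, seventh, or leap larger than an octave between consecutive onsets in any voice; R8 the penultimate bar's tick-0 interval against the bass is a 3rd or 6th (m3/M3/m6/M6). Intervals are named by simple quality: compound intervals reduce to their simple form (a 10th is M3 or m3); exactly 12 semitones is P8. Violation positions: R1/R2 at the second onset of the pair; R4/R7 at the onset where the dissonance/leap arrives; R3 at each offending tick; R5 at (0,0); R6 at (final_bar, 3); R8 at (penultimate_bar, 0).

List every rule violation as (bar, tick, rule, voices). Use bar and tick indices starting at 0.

bar 0: v0=C3 v1=C4 downbeat P8
bar 1: v0=A2 v1=A3 downbeat P8
bar 2: v0=B2 v1=D3 downbeat m3
bar 3: v0=D3 v1=D4 downbeat P8
bar 4: v0=E3 v1=C4 downbeat m6
bar 5: v0=D3 v1=D4 downbeat P8
bar 6: v0=B2 v1=G3 downbeat m6
bar 7: v0=C3 v1=C4 downbeat P8
  -> R4 @ bar 0 tick 3 v(0, 1): C3/F3 P4 untreated
  -> R4 @ bar 2 tick 3 v(0, 1): B2/F3 TT untreated
  -> R2 @ bar 3 tick 0 v(0, 1): B2/F3 TT -> D3/D4 P8 similar
  -> R4 @ bar 4 tick 1 v(0, 1): E3/F4 m2 untreated
  -> R1 @ bar 5 tick 0 v(0, 1): E3/E4 P8 -> D3/D4 P8 similar
  -> R2 @ bar 7 tick 0 v(0, 1): B2/D3 m3 -> C3/C4 P8 similar
  -> R7 @ bar 7 tick 0 v(1,): D3->C4 leap 10st

(0, 3, R4, (0, 1))
(2, 3, R4, (0, 1))
(3, 0, R2, (0, 1))
(4, 1, R4, (0, 1))
(5, 0, R1, (0, 1))
(7, 0, R2, (0, 1))
(7, 0, R7, (1,))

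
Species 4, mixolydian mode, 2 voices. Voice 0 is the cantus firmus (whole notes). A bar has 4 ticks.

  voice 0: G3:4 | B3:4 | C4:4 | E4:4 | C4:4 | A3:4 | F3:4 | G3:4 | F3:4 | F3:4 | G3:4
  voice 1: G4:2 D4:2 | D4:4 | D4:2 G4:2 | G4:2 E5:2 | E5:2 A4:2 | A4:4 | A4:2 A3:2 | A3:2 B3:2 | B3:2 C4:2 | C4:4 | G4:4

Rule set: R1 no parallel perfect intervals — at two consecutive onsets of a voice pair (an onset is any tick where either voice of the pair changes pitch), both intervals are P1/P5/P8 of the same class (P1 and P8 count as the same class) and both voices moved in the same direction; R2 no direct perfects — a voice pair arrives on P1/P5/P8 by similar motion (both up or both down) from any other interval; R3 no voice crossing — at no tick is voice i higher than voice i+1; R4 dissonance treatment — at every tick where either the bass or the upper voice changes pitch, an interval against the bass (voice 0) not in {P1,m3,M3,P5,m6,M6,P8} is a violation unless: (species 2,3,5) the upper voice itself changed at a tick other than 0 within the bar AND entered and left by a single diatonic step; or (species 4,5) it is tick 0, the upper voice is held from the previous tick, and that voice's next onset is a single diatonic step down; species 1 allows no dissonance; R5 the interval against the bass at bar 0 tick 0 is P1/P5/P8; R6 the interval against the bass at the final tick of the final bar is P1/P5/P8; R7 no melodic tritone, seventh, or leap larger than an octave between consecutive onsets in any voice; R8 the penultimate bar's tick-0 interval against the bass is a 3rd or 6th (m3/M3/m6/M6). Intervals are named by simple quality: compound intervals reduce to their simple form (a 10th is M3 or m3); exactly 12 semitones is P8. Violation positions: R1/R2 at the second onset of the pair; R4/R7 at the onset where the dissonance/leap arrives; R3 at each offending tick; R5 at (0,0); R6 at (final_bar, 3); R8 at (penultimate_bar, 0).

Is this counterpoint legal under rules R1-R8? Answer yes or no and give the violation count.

bar 0: v0=G3 v1=G4 (P8)
bar 1: v0=B3 v1=D4 (m3)
bar 2: v0=C4 v1=D4 (M2)
bar 3: v0=E4 v1=G4 (m3)
bar 4: v0=C4 v1=E5 (M3)
bar 5: v0=A3 v1=A4 (P8)
bar 6: v0=F3 v1=A4 (M3)
bar 7: v0=G3 v1=A3 (M2)
bar 8: v0=F3 v1=B3 (TT)
bar 9: v0=F3 v1=C4 (P5)
bar 10: v0=G3 v1=G4 (P8)
  R4 @ bar2.0: C4/D4 M2 untreated
  R4 @ bar7.0: G3/A3 M2 untreated
  R4 @ bar8.0: F3/B3 TT untreated
  R8 @ bar9.0: penult P5 not 3rd/6th
  R2 @ bar10.0: F3/C4 P5 -> G3/G4 P8 similar

No (5 violations)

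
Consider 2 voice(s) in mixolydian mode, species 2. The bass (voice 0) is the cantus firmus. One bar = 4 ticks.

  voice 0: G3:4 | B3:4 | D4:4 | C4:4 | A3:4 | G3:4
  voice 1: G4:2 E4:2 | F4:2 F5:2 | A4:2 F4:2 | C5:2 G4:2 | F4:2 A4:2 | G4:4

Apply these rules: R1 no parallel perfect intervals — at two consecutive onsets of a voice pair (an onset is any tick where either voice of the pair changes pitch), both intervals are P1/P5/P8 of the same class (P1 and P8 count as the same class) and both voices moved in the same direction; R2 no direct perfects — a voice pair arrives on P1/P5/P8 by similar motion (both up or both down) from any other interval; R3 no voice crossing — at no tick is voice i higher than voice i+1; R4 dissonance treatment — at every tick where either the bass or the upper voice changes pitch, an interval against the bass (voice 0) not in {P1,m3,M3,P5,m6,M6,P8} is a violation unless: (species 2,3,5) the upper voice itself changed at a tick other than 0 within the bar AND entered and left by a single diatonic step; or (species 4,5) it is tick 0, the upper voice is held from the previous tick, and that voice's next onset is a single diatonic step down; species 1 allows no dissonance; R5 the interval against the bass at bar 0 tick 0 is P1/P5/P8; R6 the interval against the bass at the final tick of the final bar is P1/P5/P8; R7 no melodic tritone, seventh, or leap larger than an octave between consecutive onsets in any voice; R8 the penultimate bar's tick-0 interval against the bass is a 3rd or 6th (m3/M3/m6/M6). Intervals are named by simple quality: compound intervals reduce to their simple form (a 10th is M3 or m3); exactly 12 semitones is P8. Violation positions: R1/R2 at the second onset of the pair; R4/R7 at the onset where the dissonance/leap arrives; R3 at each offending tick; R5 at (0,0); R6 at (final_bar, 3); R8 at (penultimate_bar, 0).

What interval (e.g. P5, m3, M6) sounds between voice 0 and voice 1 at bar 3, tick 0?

voice 0=C4 voice 1=C5 -> P8

P8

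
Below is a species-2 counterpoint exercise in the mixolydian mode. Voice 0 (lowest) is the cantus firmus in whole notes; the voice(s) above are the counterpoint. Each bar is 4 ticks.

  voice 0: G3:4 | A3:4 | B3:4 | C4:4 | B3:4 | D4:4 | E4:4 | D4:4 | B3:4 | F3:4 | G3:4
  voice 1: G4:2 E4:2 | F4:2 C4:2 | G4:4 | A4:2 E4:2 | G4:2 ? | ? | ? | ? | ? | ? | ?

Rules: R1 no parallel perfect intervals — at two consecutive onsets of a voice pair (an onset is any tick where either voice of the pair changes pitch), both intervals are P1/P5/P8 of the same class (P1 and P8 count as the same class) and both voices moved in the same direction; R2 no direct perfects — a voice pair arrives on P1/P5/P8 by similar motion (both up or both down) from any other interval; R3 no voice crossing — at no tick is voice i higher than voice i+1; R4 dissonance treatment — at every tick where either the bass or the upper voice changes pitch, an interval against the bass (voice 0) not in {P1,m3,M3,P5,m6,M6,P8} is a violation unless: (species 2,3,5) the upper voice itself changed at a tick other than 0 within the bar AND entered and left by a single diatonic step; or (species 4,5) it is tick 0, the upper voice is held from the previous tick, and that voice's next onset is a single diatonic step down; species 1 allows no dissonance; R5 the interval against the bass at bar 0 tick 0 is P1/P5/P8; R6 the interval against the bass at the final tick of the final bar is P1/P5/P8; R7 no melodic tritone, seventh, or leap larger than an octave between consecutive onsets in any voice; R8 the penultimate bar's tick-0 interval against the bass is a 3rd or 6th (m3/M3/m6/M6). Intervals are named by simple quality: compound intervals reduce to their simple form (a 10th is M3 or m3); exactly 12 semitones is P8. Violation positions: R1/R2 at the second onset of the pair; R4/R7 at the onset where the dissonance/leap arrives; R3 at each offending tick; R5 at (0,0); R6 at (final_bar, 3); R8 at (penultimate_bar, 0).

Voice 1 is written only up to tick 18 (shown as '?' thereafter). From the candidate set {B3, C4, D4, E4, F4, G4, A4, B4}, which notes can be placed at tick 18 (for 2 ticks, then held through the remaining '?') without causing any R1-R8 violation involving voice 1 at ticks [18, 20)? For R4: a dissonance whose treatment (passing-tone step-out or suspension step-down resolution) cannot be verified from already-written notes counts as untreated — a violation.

B3: legal
C4: violates R4
D4: legal
E4: violates R4
F4: violates R4
G4: legal
A4: violates R4
B4: legal

{B3, B4, D4, G4}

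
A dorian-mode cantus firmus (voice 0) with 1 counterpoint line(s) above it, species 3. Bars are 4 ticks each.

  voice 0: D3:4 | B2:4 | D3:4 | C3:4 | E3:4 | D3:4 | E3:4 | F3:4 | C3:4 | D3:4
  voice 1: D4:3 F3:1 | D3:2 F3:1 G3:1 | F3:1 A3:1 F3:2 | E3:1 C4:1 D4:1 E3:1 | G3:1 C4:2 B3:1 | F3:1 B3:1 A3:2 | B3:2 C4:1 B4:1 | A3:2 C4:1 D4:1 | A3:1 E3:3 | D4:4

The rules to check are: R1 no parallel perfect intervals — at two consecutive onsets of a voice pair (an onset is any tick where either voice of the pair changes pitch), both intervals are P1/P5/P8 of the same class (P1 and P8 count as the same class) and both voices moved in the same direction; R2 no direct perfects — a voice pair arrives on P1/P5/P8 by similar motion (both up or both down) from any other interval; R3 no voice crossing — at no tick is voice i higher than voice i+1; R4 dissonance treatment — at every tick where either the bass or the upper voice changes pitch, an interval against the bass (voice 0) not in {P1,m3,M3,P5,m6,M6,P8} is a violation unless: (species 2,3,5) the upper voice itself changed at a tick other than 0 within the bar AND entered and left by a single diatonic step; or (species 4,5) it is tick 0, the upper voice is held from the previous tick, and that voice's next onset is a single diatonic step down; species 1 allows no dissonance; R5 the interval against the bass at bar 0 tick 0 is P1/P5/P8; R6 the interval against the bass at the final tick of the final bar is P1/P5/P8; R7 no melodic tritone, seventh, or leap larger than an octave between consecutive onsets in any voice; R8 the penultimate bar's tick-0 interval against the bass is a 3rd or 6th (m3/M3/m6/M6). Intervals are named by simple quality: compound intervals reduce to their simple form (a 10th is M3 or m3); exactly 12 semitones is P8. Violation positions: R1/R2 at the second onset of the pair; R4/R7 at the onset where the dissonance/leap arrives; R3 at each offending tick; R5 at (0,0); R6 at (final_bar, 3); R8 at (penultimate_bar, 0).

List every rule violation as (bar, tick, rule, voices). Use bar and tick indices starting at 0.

(1, 2, R4, (0, 1))
(3, 2, R4, (0, 1))
(3, 3, R7, (1,))
(5, 0, R7, (1,))
(5, 1, R7, (1,))
(6, 0, R1, (0, 1))
(6, 3, R7, (1,))
(7, 0, R7, (1,))
(9, 0, R2, (0, 1))
(9, 0, R7, (1,))

bar 0: v0=D3 v1=D4 downbeat P8
bar 1: v0=B2 v1=D3 downbeat m3
bar 2: v0=D3 v1=F3 downbeat m3
bar 3: v0=C3 v1=E3 downbeat M3
bar 4: v0=E3 v1=G3 downbeat m3
bar 5: v0=D3 v1=F3 downbeat m3
bar 6: v0=E3 v1=B3 downbeat P5
bar 7: v0=F3 v1=A3 downbeat M3
bar 8: v0=C3 v1=A3 downbeat M6
bar 9: v0=D3 v1=D4 downbeat P8
  -> R4 @ bar 1 tick 2 v(0, 1): B2/F3 TT untreated
  -> R4 @ bar 3 tick 2 v(0, 1): C3/D4 M2 untreated
  -> R7 @ bar 3 tick 3 v(1,): D4->E3 leap 10st
  -> R7 @ bar 5 tick 0 v(1,): B3->F3 leap 6st
  -> R7 @ bar 5 tick 1 v(1,): F3->B3 leap 6st
  -> R1 @ bar 6 tick 0 v(0, 1): D3/A3 P5 -> E3/B3 P5 similar
  -> R7 @ bar 6 tick 3 v(1,): C4->B4 leap 11st
  -> R7 @ bar 7 tick 0 v(1,): B4->A3 leap 14st
  -> R2 @ bar 9 tick 0 v(0, 1): C3/E3 M3 -> D3/D4 P8 similar
  -> R7 @ bar 9 tick 0 v(1,): E3->D4 leap 10st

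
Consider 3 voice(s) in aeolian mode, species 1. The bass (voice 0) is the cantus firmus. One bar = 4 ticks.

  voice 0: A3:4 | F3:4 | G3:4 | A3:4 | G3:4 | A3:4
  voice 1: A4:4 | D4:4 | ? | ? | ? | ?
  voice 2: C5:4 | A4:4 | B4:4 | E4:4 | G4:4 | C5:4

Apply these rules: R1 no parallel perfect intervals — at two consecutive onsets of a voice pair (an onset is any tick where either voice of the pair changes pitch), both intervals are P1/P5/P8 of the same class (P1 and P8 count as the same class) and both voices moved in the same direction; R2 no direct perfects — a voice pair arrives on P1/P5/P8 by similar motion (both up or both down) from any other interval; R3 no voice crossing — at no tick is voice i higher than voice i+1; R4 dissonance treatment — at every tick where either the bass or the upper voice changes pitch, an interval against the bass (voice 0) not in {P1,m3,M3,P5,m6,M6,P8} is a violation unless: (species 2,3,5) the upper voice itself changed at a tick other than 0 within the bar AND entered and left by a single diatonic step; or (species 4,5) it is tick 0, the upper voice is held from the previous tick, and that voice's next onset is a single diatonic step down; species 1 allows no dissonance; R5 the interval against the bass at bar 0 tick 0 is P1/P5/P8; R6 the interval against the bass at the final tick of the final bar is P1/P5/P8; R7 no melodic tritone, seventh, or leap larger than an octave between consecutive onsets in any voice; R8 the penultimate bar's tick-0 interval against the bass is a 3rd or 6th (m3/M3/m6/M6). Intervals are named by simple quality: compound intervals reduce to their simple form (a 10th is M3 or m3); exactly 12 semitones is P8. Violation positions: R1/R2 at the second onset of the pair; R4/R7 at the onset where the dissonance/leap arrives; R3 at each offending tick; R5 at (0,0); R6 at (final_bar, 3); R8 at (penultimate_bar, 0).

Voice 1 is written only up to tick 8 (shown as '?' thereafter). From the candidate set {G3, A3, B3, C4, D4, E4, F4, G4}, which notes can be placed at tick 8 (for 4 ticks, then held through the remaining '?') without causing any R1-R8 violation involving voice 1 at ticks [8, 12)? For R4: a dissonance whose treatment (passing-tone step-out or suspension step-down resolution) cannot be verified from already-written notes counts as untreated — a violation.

G3: legal
A3: violates R4
B3: legal
C4: violates R4
D4: legal
E4: violates R1
F4: violates R4
G4: violates R2

{B3, D4, G3}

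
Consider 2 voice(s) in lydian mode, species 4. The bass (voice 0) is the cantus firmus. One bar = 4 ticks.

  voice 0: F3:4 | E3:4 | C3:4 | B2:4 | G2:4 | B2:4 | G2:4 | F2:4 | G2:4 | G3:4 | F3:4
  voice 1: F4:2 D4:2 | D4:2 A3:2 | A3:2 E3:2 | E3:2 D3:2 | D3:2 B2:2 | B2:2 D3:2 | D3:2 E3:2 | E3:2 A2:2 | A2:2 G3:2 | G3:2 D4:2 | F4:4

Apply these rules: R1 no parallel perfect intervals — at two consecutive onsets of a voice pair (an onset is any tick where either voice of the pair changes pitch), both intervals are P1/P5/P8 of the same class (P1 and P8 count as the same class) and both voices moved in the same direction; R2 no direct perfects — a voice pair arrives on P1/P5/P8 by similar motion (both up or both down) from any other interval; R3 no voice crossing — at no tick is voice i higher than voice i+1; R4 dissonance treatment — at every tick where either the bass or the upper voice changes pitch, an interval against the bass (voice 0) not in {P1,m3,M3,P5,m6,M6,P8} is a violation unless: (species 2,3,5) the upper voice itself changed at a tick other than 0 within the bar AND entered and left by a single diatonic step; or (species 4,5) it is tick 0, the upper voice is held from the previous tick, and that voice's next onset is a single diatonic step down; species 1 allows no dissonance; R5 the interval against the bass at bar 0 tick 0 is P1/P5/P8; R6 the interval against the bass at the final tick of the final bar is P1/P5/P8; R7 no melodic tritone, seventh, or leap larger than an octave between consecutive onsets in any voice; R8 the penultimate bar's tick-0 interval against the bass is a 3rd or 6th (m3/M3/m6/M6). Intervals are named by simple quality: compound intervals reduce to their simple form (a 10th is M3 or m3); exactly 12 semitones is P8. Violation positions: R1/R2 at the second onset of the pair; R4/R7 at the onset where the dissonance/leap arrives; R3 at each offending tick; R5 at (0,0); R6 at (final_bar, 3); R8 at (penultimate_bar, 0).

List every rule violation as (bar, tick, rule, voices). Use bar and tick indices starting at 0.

(1, 0, R4, (0, 1))
(1, 2, R4, (0, 1))
(7, 0, R4, (0, 1))
(8, 0, R4, (0, 1))
(8, 2, R7, (1,))
(9, 0, R8, (0, 1))

bar 0: v0=F3 v1=F4 downbeat P8
bar 1: v0=E3 v1=D4 downbeat m7
bar 2: v0=C3 v1=A3 downbeat M6
bar 3: v0=B2 v1=E3 downbeat P4
bar 4: v0=G2 v1=D3 downbeat P5
bar 5: v0=B2 v1=B2 downbeat P1
bar 6: v0=G2 v1=D3 downbeat P5
bar 7: v0=F2 v1=E3 downbeat M7
bar 8: v0=G2 v1=A2 downbeat M2
bar 9: v0=G3 v1=G3 downbeat P1
bar 10: v0=F3 v1=F4 downbeat P8
  -> R4 @ bar 1 tick 0 v(0, 1): E3/D4 m7 untreated
  -> R4 @ bar 1 tick 2 v(0, 1): E3/A3 P4 untreated
  -> R4 @ bar 7 tick 0 v(0, 1): F2/E3 M7 untreated
  -> R4 @ bar 8 tick 0 v(0, 1): G2/A2 M2 untreated
  -> R7 @ bar 8 tick 2 v(1,): A2->G3 leap 10st
  -> R8 @ bar 9 tick 0 v(0, 1): penult P1 not 3rd/6th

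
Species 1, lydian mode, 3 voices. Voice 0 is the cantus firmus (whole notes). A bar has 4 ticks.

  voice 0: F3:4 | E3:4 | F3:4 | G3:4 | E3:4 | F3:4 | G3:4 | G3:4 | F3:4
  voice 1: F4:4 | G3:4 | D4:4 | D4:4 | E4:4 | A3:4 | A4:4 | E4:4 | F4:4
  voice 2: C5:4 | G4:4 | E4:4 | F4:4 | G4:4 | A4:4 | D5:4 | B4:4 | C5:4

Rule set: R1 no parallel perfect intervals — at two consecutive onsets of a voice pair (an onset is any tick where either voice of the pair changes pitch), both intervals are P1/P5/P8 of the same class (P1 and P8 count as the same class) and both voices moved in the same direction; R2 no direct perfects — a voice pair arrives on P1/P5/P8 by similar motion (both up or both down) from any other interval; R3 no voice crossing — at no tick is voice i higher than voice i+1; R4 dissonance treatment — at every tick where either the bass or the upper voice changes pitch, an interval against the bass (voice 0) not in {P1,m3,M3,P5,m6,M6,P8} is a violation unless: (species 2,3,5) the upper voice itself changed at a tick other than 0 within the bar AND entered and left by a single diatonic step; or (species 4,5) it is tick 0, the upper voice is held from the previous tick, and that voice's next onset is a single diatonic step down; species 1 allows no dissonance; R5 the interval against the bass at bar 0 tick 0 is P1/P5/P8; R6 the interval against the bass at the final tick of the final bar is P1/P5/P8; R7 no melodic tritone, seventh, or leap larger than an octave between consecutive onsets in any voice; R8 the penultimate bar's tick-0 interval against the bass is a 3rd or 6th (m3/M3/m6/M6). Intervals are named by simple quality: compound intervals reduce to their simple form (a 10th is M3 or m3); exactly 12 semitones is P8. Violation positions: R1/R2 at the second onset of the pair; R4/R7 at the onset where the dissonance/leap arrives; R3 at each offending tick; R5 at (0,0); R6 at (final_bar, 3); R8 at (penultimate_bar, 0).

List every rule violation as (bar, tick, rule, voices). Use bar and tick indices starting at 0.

(1, 0, R2, (1, 2))
(1, 0, R7, (1,))
(2, 0, R4, (0, 2))
(3, 0, R4, (0, 2))
(6, 0, R2, (0, 2))
(6, 0, R4, (0, 1))
(7, 0, R2, (1, 2))
(8, 0, R1, (1, 2))

bar 0: v0=F3 v1=F4 v2=C5 downbeat P5
bar 1: v0=E3 v1=G3 v2=G4 downbeat m3
bar 2: v0=F3 v1=D4 v2=E4 downbeat M7
bar 3: v0=G3 v1=D4 v2=F4 downbeat m7
bar 4: v0=E3 v1=E4 v2=G4 downbeat m3
bar 5: v0=F3 v1=A3 v2=A4 downbeat M3
bar 6: v0=G3 v1=A4 v2=D5 downbeat P5
bar 7: v0=G3 v1=E4 v2=B4 downbeat M3
bar 8: v0=F3 v1=F4 v2=C5 downbeat P5
  -> R2 @ bar 1 tick 0 v(1, 2): F4/C5 P5 -> G3/G4 P8 similar
  -> R7 @ bar 1 tick 0 v(1,): F4->G3 leap 10st
  -> R4 @ bar 2 tick 0 v(0, 2): F3/E4 M7 untreated
  -> R4 @ bar 3 tick 0 v(0, 2): G3/F4 m7 untreated
  -> R2 @ bar 6 tick 0 v(0, 2): F3/A4 M3 -> G3/D5 P5 similar
  -> R4 @ bar 6 tick 0 v(0, 1): G3/A4 M2 untreated
  -> R2 @ bar 7 tick 0 v(1, 2): A4/D5 P4 -> E4/B4 P5 similar
  -> R1 @ bar 8 tick 0 v(1, 2): E4/B4 P5 -> F4/C5 P5 similar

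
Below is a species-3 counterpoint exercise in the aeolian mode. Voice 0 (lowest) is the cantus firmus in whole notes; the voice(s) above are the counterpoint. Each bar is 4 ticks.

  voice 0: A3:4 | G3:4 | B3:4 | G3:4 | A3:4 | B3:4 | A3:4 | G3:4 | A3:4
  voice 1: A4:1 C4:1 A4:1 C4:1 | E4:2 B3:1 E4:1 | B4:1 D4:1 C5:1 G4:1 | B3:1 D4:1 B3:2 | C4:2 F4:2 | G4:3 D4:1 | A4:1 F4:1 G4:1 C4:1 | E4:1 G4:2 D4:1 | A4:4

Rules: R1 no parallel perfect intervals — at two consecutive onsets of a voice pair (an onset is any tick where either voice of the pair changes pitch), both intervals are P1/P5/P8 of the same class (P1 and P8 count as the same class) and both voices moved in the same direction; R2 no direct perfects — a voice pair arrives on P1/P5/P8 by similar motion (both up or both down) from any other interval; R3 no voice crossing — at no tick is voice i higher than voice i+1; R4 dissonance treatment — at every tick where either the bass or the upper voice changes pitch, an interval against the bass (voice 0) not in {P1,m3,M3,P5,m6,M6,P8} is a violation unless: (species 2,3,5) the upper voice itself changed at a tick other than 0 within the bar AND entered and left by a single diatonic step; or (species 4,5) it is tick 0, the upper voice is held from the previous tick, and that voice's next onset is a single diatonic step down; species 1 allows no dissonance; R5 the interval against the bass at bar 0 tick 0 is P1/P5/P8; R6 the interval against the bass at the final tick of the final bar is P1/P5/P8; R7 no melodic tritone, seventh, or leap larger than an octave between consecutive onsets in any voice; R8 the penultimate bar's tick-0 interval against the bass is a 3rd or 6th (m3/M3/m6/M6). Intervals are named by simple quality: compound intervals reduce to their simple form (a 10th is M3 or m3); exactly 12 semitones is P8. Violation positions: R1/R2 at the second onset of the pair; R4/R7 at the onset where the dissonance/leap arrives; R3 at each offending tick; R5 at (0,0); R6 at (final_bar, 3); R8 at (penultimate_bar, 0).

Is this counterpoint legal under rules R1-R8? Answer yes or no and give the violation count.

No (5 violations)

bar 0: v0=A3 v1=A4 (P8)
bar 1: v0=G3 v1=E4 (M6)
bar 2: v0=B3 v1=B4 (P8)
bar 3: v0=G3 v1=B3 (M3)
bar 4: v0=A3 v1=C4 (m3)
bar 5: v0=B3 v1=G4 (m6)
bar 6: v0=A3 v1=A4 (P8)
bar 7: v0=G3 v1=E4 (M6)
bar 8: v0=A3 v1=A4 (P8)
  R2 @ bar2.0: G3/E4 M6 -> B3/B4 P8 similar
  R4 @ bar2.2: B3/C5 m2 untreated
  R7 @ bar2.2: D4->C5 leap 10st
  R4 @ bar6.2: A3/G4 m7 untreated
  R2 @ bar8.0: G3/D4 P5 -> A3/A4 P8 similar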